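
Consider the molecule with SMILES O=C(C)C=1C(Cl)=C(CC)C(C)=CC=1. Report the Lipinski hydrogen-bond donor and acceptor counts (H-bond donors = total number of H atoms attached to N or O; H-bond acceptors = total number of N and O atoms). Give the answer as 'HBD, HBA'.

0, 1

Donors: find every N or O and count the H atoms it carries.
  atom 1 (O): bond orders sum to 2 → 0 H
Lipinski HBD = 0.
Acceptors: N atoms = 0, O atoms = 1 → HBA = 1.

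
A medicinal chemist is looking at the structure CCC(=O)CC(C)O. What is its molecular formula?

C6H12O2

Walk through each heavy atom and fill implicit hydrogens from standard valence (C 4, N 3, O 2, S 2, halogen 1):
  atom 1: C, bond orders sum to 1 (valence 4) → 3 H
  atom 2: C, bond orders sum to 2 (valence 4) → 2 H
  atom 3: C, bond orders sum to 4 (valence 4) → 0 H
  atom 4: O, bond orders sum to 2 (valence 2) → 0 H
  atom 5: C, bond orders sum to 2 (valence 4) → 2 H
  atom 6: C, bond orders sum to 3 (valence 4) → 1 H
  atom 7: C, bond orders sum to 1 (valence 4) → 3 H
  atom 8: O, bond orders sum to 1 (valence 2) → 1 H
Totals → C:6, H:12, O:2.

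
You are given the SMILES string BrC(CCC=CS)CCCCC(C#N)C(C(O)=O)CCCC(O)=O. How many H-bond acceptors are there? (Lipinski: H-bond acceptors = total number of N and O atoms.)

N atoms: 1; O atoms: 4.
Lipinski HBA = 1 + 4 = 5.

5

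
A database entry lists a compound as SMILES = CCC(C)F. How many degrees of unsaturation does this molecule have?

0

Molecular formula: C4H9F.
DoU = (2C + 2 + N − H − X) / 2, where X is the halogen count and O/S are ignored.
    = (2·4 + 2 + 0 − 9 − 1) / 2 = 0 / 2 = 0.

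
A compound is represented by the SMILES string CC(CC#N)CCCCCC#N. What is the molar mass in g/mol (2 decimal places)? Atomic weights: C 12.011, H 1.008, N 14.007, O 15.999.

First, the molecular formula is C10H16N2 (counting implicit H from valence).
  C: 10 × 12.011 = 120.110
  H: 16 × 1.008 = 16.128
  N: 2 × 14.007 = 28.014
Sum: 10×12.011 + 16×1.008 + 2×14.007 = 164.252 → 164.25 g/mol.

164.25 g/mol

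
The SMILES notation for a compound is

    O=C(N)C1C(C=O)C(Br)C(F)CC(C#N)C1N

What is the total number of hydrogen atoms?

Walk through each heavy atom and fill implicit hydrogens from standard valence (C 4, N 3, O 2, S 2, halogen 1):
  atom 1: O, bond orders sum to 2 (valence 2) → 0 H
  atom 2: C, bond orders sum to 4 (valence 4) → 0 H
  atom 3: N, bond orders sum to 1 (valence 3) → 2 H
  atom 4: C, bond orders sum to 3 (valence 4) → 1 H
  atom 5: C, bond orders sum to 3 (valence 4) → 1 H
  atom 6: C, bond orders sum to 3 (valence 4) → 1 H
  atom 7: O, bond orders sum to 2 (valence 2) → 0 H
  atom 8: C, bond orders sum to 3 (valence 4) → 1 H
  atom 9: Br (halogen, monovalent) → 0 H
  atom 10: C, bond orders sum to 3 (valence 4) → 1 H
  atom 11: F (halogen, monovalent) → 0 H
  atom 12: C, bond orders sum to 2 (valence 4) → 2 H
  atom 13: C, bond orders sum to 3 (valence 4) → 1 H
  atom 14: C, bond orders sum to 4 (valence 4) → 0 H
  atom 15: N, bond orders sum to 3 (valence 3) → 0 H
  atom 16: C, bond orders sum to 3 (valence 4) → 1 H
  atom 17: N, bond orders sum to 1 (valence 3) → 2 H
Total hydrogens: 13.

13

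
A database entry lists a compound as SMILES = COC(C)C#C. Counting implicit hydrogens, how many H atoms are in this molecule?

8

Walk through each heavy atom and fill implicit hydrogens from standard valence (C 4, N 3, O 2, S 2, halogen 1):
  atom 1: C, bond orders sum to 1 (valence 4) → 3 H
  atom 2: O, bond orders sum to 2 (valence 2) → 0 H
  atom 3: C, bond orders sum to 3 (valence 4) → 1 H
  atom 4: C, bond orders sum to 1 (valence 4) → 3 H
  atom 5: C, bond orders sum to 4 (valence 4) → 0 H
  atom 6: C, bond orders sum to 3 (valence 4) → 1 H
Total hydrogens: 8.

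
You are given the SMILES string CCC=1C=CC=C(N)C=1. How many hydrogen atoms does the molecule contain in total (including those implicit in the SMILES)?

11

Walk through each heavy atom and fill implicit hydrogens from standard valence (C 4, N 3, O 2, S 2, halogen 1):
  atom 1: C, bond orders sum to 1 (valence 4) → 3 H
  atom 2: C, bond orders sum to 2 (valence 4) → 2 H
  atom 3: C, bond orders sum to 4 (valence 4) → 0 H
  atom 4: C, bond orders sum to 3 (valence 4) → 1 H
  atom 5: C, bond orders sum to 3 (valence 4) → 1 H
  atom 6: C, bond orders sum to 3 (valence 4) → 1 H
  atom 7: C, bond orders sum to 4 (valence 4) → 0 H
  atom 8: N, bond orders sum to 1 (valence 3) → 2 H
  atom 9: C, bond orders sum to 3 (valence 4) → 1 H
Total hydrogens: 11.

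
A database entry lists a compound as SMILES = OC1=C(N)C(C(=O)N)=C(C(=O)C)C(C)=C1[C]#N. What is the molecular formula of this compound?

C11H11N3O3

Walk through each heavy atom and fill implicit hydrogens from standard valence (C 4, N 3, O 2, S 2, halogen 1):
  atom 1: O, bond orders sum to 1 (valence 2) → 1 H
  atom 2: C, bond orders sum to 4 (valence 4) → 0 H
  atom 3: C, bond orders sum to 4 (valence 4) → 0 H
  atom 4: N, bond orders sum to 1 (valence 3) → 2 H
  atom 5: C, bond orders sum to 4 (valence 4) → 0 H
  atom 6: C, bond orders sum to 4 (valence 4) → 0 H
  atom 7: O, bond orders sum to 2 (valence 2) → 0 H
  atom 8: N, bond orders sum to 1 (valence 3) → 2 H
  atom 9: C, bond orders sum to 4 (valence 4) → 0 H
  atom 10: C, bond orders sum to 4 (valence 4) → 0 H
  atom 11: O, bond orders sum to 2 (valence 2) → 0 H
  atom 12: C, bond orders sum to 1 (valence 4) → 3 H
  atom 13: C, bond orders sum to 4 (valence 4) → 0 H
  atom 14: C, bond orders sum to 1 (valence 4) → 3 H
  atom 15: C, bond orders sum to 4 (valence 4) → 0 H
  atom 16: C with explicit H count 0
  atom 17: N, bond orders sum to 3 (valence 3) → 0 H
Totals → C:11, H:11, N:3, O:3.
In Hill order: C11H11N3O3.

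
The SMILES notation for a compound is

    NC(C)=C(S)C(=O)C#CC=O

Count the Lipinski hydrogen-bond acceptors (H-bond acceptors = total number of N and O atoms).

N atoms: 1; O atoms: 2.
Lipinski HBA = 1 + 2 = 3.

3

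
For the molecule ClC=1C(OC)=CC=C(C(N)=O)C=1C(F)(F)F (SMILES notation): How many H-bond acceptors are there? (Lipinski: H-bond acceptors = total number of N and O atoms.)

N atoms: 1; O atoms: 2.
Lipinski HBA = 1 + 2 = 3.

3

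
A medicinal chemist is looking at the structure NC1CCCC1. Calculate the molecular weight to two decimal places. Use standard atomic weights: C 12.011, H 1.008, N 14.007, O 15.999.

85.15 g/mol

First, the molecular formula is C5H11N (counting implicit H from valence).
  C: 5 × 12.011 = 60.055
  H: 11 × 1.008 = 11.088
  N: 1 × 14.007 = 14.007
Sum: 5×12.011 + 11×1.008 + 1×14.007 = 85.150 → 85.15 g/mol.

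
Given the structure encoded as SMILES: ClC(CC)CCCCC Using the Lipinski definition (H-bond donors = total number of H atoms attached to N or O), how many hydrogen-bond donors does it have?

0

Donors: find every N or O and count the H atoms it carries.
  (no N or O atoms present)
Lipinski HBD = 0.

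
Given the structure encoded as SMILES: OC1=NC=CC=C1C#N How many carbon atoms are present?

Count every carbon token in the SMILES (each C, including those in ring-closure positions and inside branches).
Carbon count: 6.

6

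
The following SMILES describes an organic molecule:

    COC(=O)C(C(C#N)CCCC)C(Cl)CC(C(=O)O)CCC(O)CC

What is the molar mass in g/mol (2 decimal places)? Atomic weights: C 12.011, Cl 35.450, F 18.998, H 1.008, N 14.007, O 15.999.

375.89 g/mol

First, the molecular formula is C18H30ClNO5 (counting implicit H from valence).
  C: 18 × 12.011 = 216.198
  Cl: 1 × 35.450 = 35.450
  H: 30 × 1.008 = 30.240
  N: 1 × 14.007 = 14.007
  O: 5 × 15.999 = 79.995
Sum: 18×12.011 + 1×35.450 + 30×1.008 + 1×14.007 + 5×15.999 = 375.890 → 375.89 g/mol.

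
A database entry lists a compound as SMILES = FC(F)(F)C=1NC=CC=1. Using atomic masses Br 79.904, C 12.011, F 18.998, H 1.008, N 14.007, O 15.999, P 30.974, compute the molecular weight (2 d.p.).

First, the molecular formula is C5H4F3N (counting implicit H from valence).
  C: 5 × 12.011 = 60.055
  F: 3 × 18.998 = 56.994
  H: 4 × 1.008 = 4.032
  N: 1 × 14.007 = 14.007
Sum: 5×12.011 + 3×18.998 + 4×1.008 + 1×14.007 = 135.088 → 135.09 g/mol.

135.09 g/mol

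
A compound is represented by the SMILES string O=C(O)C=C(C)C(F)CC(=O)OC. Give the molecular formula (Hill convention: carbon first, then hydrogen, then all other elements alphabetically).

Walk through each heavy atom and fill implicit hydrogens from standard valence (C 4, N 3, O 2, S 2, halogen 1):
  atom 1: O, bond orders sum to 2 (valence 2) → 0 H
  atom 2: C, bond orders sum to 4 (valence 4) → 0 H
  atom 3: O, bond orders sum to 1 (valence 2) → 1 H
  atom 4: C, bond orders sum to 3 (valence 4) → 1 H
  atom 5: C, bond orders sum to 4 (valence 4) → 0 H
  atom 6: C, bond orders sum to 1 (valence 4) → 3 H
  atom 7: C, bond orders sum to 3 (valence 4) → 1 H
  atom 8: F (halogen, monovalent) → 0 H
  atom 9: C, bond orders sum to 2 (valence 4) → 2 H
  atom 10: C, bond orders sum to 4 (valence 4) → 0 H
  atom 11: O, bond orders sum to 2 (valence 2) → 0 H
  atom 12: O, bond orders sum to 2 (valence 2) → 0 H
  atom 13: C, bond orders sum to 1 (valence 4) → 3 H
Totals → C:8, H:11, F:1, O:4.

C8H11FO4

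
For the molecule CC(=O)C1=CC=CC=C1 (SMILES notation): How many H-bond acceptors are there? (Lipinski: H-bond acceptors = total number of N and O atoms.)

1

N atoms: 0; O atoms: 1.
Lipinski HBA = 0 + 1 = 1.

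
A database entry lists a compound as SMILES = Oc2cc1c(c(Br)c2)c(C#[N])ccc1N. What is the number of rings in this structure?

In SMILES, each pair of matching ring-closure digits denotes one ring-closing bond; the number of such bonds equals the number of independent rings.
Ring-closure bonds here: 2.

2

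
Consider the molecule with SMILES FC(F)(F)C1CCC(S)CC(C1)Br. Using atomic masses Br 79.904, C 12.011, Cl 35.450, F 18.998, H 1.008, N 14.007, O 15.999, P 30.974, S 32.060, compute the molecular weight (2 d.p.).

277.14 g/mol

First, the molecular formula is C8H12BrF3S (counting implicit H from valence).
  Br: 1 × 79.904 = 79.904
  C: 8 × 12.011 = 96.088
  F: 3 × 18.998 = 56.994
  H: 12 × 1.008 = 12.096
  S: 1 × 32.060 = 32.060
Sum: 1×79.904 + 8×12.011 + 3×18.998 + 12×1.008 + 1×32.060 = 277.142 → 277.14 g/mol.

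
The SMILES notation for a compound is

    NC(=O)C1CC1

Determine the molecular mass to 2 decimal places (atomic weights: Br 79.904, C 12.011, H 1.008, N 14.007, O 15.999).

85.11 g/mol

First, the molecular formula is C4H7NO (counting implicit H from valence).
  C: 4 × 12.011 = 48.044
  H: 7 × 1.008 = 7.056
  N: 1 × 14.007 = 14.007
  O: 1 × 15.999 = 15.999
Sum: 4×12.011 + 7×1.008 + 1×14.007 + 1×15.999 = 85.106 → 85.11 g/mol.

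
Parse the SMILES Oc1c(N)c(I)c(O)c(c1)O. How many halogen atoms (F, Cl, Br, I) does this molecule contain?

1

Halogen atoms appear at heavy-atom position 6 (1×I).
Other groups present: 3 hydroxyl, 1 primary amine.
Halogen count: 1.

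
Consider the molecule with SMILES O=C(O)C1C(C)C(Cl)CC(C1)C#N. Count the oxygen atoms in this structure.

Scan the SMILES for O atoms (remember two-letter symbols like Cl and Br are single atoms).
Oxygen count: 2.

2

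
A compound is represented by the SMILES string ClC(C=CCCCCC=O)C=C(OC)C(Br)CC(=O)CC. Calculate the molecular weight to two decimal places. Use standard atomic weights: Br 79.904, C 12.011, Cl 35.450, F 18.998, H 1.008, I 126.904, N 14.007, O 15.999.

379.72 g/mol

First, the molecular formula is C16H24BrClO3 (counting implicit H from valence).
  Br: 1 × 79.904 = 79.904
  C: 16 × 12.011 = 192.176
  Cl: 1 × 35.450 = 35.450
  H: 24 × 1.008 = 24.192
  O: 3 × 15.999 = 47.997
Sum: 1×79.904 + 16×12.011 + 1×35.450 + 24×1.008 + 3×15.999 = 379.719 → 379.72 g/mol.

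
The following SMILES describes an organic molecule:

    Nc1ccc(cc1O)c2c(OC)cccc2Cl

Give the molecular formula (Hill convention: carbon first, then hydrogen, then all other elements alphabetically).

Walk through each heavy atom and fill implicit hydrogens from standard valence (C 4, N 3, O 2, S 2, halogen 1); for lowercase aromatic atoms, an aromatic c carries 1 H when it has two neighbours and 0 H with three, and aromatic n carries 0 H:
  atom 1: N, bond orders sum to 1 (valence 3) → 2 H
  atom 2: aromatic c, 3 neighbours → 0 H
  atom 3: aromatic c, 2 neighbours → 1 H
  atom 4: aromatic c, 2 neighbours → 1 H
  atom 5: aromatic c, 3 neighbours → 0 H
  atom 6: aromatic c, 2 neighbours → 1 H
  atom 7: aromatic c, 3 neighbours → 0 H
  atom 8: O, bond orders sum to 1 (valence 2) → 1 H
  atom 9: aromatic c, 3 neighbours → 0 H
  atom 10: aromatic c, 3 neighbours → 0 H
  atom 11: O, bond orders sum to 2 (valence 2) → 0 H
  atom 12: C, bond orders sum to 1 (valence 4) → 3 H
  atom 13: aromatic c, 2 neighbours → 1 H
  atom 14: aromatic c, 2 neighbours → 1 H
  atom 15: aromatic c, 2 neighbours → 1 H
  atom 16: aromatic c, 3 neighbours → 0 H
  atom 17: Cl (halogen, monovalent) → 0 H
Totals → C:13, H:12, Cl:1, N:1, O:2.

C13H12ClNO2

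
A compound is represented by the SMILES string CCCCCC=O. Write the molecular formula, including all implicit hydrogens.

C6H12O

Walk through each heavy atom and fill implicit hydrogens from standard valence (C 4, N 3, O 2, S 2, halogen 1):
  atom 1: C, bond orders sum to 1 (valence 4) → 3 H
  atom 2: C, bond orders sum to 2 (valence 4) → 2 H
  atom 3: C, bond orders sum to 2 (valence 4) → 2 H
  atom 4: C, bond orders sum to 2 (valence 4) → 2 H
  atom 5: C, bond orders sum to 2 (valence 4) → 2 H
  atom 6: C, bond orders sum to 3 (valence 4) → 1 H
  atom 7: O, bond orders sum to 2 (valence 2) → 0 H
Totals → C:6, H:12, O:1.
In Hill order: C6H12O.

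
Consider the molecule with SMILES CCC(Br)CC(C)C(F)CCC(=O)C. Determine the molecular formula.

C11H20BrFO

Walk through each heavy atom and fill implicit hydrogens from standard valence (C 4, N 3, O 2, S 2, halogen 1):
  atom 1: C, bond orders sum to 1 (valence 4) → 3 H
  atom 2: C, bond orders sum to 2 (valence 4) → 2 H
  atom 3: C, bond orders sum to 3 (valence 4) → 1 H
  atom 4: Br (halogen, monovalent) → 0 H
  atom 5: C, bond orders sum to 2 (valence 4) → 2 H
  atom 6: C, bond orders sum to 3 (valence 4) → 1 H
  atom 7: C, bond orders sum to 1 (valence 4) → 3 H
  atom 8: C, bond orders sum to 3 (valence 4) → 1 H
  atom 9: F (halogen, monovalent) → 0 H
  atom 10: C, bond orders sum to 2 (valence 4) → 2 H
  atom 11: C, bond orders sum to 2 (valence 4) → 2 H
  atom 12: C, bond orders sum to 4 (valence 4) → 0 H
  atom 13: O, bond orders sum to 2 (valence 2) → 0 H
  atom 14: C, bond orders sum to 1 (valence 4) → 3 H
Totals → C:11, H:20, Br:1, F:1, O:1.
In Hill order: C11H20BrFO.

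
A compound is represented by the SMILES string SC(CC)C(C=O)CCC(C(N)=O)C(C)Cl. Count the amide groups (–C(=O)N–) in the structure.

The amide motif appears at heavy-atom position 11 in the SMILES.
Other groups present: 1 aldehyde, 1 thiol.
Amide count: 1.

1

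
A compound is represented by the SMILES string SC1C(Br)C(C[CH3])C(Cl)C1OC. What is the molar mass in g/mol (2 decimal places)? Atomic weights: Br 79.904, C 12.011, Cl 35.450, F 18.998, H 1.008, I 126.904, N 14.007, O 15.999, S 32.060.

273.61 g/mol

First, the molecular formula is C8H14BrClOS (counting implicit H from valence).
  Br: 1 × 79.904 = 79.904
  C: 8 × 12.011 = 96.088
  Cl: 1 × 35.450 = 35.450
  H: 14 × 1.008 = 14.112
  O: 1 × 15.999 = 15.999
  S: 1 × 32.060 = 32.060
Sum: 1×79.904 + 8×12.011 + 1×35.450 + 14×1.008 + 1×15.999 + 1×32.060 = 273.613 → 273.61 g/mol.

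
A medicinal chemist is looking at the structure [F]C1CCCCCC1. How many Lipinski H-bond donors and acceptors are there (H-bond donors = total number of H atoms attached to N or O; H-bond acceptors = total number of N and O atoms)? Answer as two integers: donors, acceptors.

0, 0

Donors: find every N or O and count the H atoms it carries.
  (no N or O atoms present)
Lipinski HBD = 0.
Acceptors: N atoms = 0, O atoms = 0 → HBA = 0.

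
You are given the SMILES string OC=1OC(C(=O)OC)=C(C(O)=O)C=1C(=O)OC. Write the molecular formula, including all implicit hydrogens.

C9H8O8

Walk through each heavy atom and fill implicit hydrogens from standard valence (C 4, N 3, O 2, S 2, halogen 1):
  atom 1: O, bond orders sum to 1 (valence 2) → 1 H
  atom 2: C, bond orders sum to 4 (valence 4) → 0 H
  atom 3: O, bond orders sum to 2 (valence 2) → 0 H
  atom 4: C, bond orders sum to 4 (valence 4) → 0 H
  atom 5: C, bond orders sum to 4 (valence 4) → 0 H
  atom 6: O, bond orders sum to 2 (valence 2) → 0 H
  atom 7: O, bond orders sum to 2 (valence 2) → 0 H
  atom 8: C, bond orders sum to 1 (valence 4) → 3 H
  atom 9: C, bond orders sum to 4 (valence 4) → 0 H
  atom 10: C, bond orders sum to 4 (valence 4) → 0 H
  atom 11: O, bond orders sum to 1 (valence 2) → 1 H
  atom 12: O, bond orders sum to 2 (valence 2) → 0 H
  atom 13: C, bond orders sum to 4 (valence 4) → 0 H
  atom 14: C, bond orders sum to 4 (valence 4) → 0 H
  atom 15: O, bond orders sum to 2 (valence 2) → 0 H
  atom 16: O, bond orders sum to 2 (valence 2) → 0 H
  atom 17: C, bond orders sum to 1 (valence 4) → 3 H
Totals → C:9, H:8, O:8.
In Hill order: C9H8O8.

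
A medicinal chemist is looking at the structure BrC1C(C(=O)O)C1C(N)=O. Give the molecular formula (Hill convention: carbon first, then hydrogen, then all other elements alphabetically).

Walk through each heavy atom and fill implicit hydrogens from standard valence (C 4, N 3, O 2, S 2, halogen 1):
  atom 1: Br (halogen, monovalent) → 0 H
  atom 2: C, bond orders sum to 3 (valence 4) → 1 H
  atom 3: C, bond orders sum to 3 (valence 4) → 1 H
  atom 4: C, bond orders sum to 4 (valence 4) → 0 H
  atom 5: O, bond orders sum to 2 (valence 2) → 0 H
  atom 6: O, bond orders sum to 1 (valence 2) → 1 H
  atom 7: C, bond orders sum to 3 (valence 4) → 1 H
  atom 8: C, bond orders sum to 4 (valence 4) → 0 H
  atom 9: N, bond orders sum to 1 (valence 3) → 2 H
  atom 10: O, bond orders sum to 2 (valence 2) → 0 H
Totals → C:5, H:6, Br:1, N:1, O:3.

C5H6BrNO3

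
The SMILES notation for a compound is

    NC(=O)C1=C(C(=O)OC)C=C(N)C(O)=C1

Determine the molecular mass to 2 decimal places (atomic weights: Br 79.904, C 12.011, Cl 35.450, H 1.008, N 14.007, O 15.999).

210.19 g/mol

First, the molecular formula is C9H10N2O4 (counting implicit H from valence).
  C: 9 × 12.011 = 108.099
  H: 10 × 1.008 = 10.080
  N: 2 × 14.007 = 28.014
  O: 4 × 15.999 = 63.996
Sum: 9×12.011 + 10×1.008 + 2×14.007 + 4×15.999 = 210.189 → 210.19 g/mol.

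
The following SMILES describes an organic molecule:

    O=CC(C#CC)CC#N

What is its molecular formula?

C7H7NO

Walk through each heavy atom and fill implicit hydrogens from standard valence (C 4, N 3, O 2, S 2, halogen 1):
  atom 1: O, bond orders sum to 2 (valence 2) → 0 H
  atom 2: C, bond orders sum to 3 (valence 4) → 1 H
  atom 3: C, bond orders sum to 3 (valence 4) → 1 H
  atom 4: C, bond orders sum to 4 (valence 4) → 0 H
  atom 5: C, bond orders sum to 4 (valence 4) → 0 H
  atom 6: C, bond orders sum to 1 (valence 4) → 3 H
  atom 7: C, bond orders sum to 2 (valence 4) → 2 H
  atom 8: C, bond orders sum to 4 (valence 4) → 0 H
  atom 9: N, bond orders sum to 3 (valence 3) → 0 H
Totals → C:7, H:7, N:1, O:1.
In Hill order: C7H7NO.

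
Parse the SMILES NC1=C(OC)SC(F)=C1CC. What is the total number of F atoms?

Scan the SMILES for F atoms (remember two-letter symbols like Cl and Br are single atoms).
Fluorine count: 1.

1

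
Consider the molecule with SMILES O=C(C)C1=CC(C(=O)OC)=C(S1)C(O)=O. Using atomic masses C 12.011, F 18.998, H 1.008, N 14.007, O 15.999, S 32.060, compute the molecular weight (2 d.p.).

First, the molecular formula is C9H8O5S (counting implicit H from valence).
  C: 9 × 12.011 = 108.099
  H: 8 × 1.008 = 8.064
  O: 5 × 15.999 = 79.995
  S: 1 × 32.060 = 32.060
Sum: 9×12.011 + 8×1.008 + 5×15.999 + 1×32.060 = 228.218 → 228.22 g/mol.

228.22 g/mol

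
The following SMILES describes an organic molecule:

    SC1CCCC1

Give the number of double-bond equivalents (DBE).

Molecular formula: C5H10S.
DoU = (2C + 2 + N − H − X) / 2, where X is the halogen count and O/S are ignored.
    = (2·5 + 2 + 0 − 10 − 0) / 2 = 2 / 2 = 1.

1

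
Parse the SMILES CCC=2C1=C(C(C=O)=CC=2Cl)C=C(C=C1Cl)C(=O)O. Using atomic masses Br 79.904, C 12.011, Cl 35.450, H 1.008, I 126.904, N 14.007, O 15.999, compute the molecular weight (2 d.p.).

297.13 g/mol

First, the molecular formula is C14H10Cl2O3 (counting implicit H from valence).
  C: 14 × 12.011 = 168.154
  Cl: 2 × 35.450 = 70.900
  H: 10 × 1.008 = 10.080
  O: 3 × 15.999 = 47.997
Sum: 14×12.011 + 2×35.450 + 10×1.008 + 3×15.999 = 297.131 → 297.13 g/mol.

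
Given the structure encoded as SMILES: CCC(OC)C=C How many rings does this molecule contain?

In SMILES, each pair of matching ring-closure digits denotes one ring-closing bond; the number of such bonds equals the number of independent rings.
Ring-closure bonds here: 0.

0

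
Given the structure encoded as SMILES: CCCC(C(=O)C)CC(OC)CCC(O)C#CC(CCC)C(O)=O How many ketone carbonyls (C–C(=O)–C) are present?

1

The ketone motif appears at heavy-atom position 5 in the SMILES.
Other groups present: 1 alkyne, 1 carboxylic acid, 1 ether, 1 hydroxyl.
Ketone count: 1.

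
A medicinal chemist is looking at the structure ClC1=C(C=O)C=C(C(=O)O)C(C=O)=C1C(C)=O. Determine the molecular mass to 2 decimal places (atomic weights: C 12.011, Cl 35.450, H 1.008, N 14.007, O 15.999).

254.62 g/mol

First, the molecular formula is C11H7ClO5 (counting implicit H from valence).
  C: 11 × 12.011 = 132.121
  Cl: 1 × 35.450 = 35.450
  H: 7 × 1.008 = 7.056
  O: 5 × 15.999 = 79.995
Sum: 11×12.011 + 1×35.450 + 7×1.008 + 5×15.999 = 254.622 → 254.62 g/mol.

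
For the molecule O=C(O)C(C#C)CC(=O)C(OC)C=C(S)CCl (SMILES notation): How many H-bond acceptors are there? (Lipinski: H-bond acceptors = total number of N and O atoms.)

4

N atoms: 0; O atoms: 4.
Lipinski HBA = 0 + 4 = 4.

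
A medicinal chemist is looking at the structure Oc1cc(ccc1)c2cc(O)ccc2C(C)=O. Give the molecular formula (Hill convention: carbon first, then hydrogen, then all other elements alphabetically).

C14H12O3

Walk through each heavy atom and fill implicit hydrogens from standard valence (C 4, N 3, O 2, S 2, halogen 1); for lowercase aromatic atoms, an aromatic c carries 1 H when it has two neighbours and 0 H with three, and aromatic n carries 0 H:
  atom 1: O, bond orders sum to 1 (valence 2) → 1 H
  atom 2: aromatic c, 3 neighbours → 0 H
  atom 3: aromatic c, 2 neighbours → 1 H
  atom 4: aromatic c, 3 neighbours → 0 H
  atom 5: aromatic c, 2 neighbours → 1 H
  atom 6: aromatic c, 2 neighbours → 1 H
  atom 7: aromatic c, 2 neighbours → 1 H
  atom 8: aromatic c, 3 neighbours → 0 H
  atom 9: aromatic c, 2 neighbours → 1 H
  atom 10: aromatic c, 3 neighbours → 0 H
  atom 11: O, bond orders sum to 1 (valence 2) → 1 H
  atom 12: aromatic c, 2 neighbours → 1 H
  atom 13: aromatic c, 2 neighbours → 1 H
  atom 14: aromatic c, 3 neighbours → 0 H
  atom 15: C, bond orders sum to 4 (valence 4) → 0 H
  atom 16: C, bond orders sum to 1 (valence 4) → 3 H
  atom 17: O, bond orders sum to 2 (valence 2) → 0 H
Totals → C:14, H:12, O:3.
In Hill order: C14H12O3.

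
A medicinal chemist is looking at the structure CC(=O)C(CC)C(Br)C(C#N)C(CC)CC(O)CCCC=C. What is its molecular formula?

Walk through each heavy atom and fill implicit hydrogens from standard valence (C 4, N 3, O 2, S 2, halogen 1):
  atom 1: C, bond orders sum to 1 (valence 4) → 3 H
  atom 2: C, bond orders sum to 4 (valence 4) → 0 H
  atom 3: O, bond orders sum to 2 (valence 2) → 0 H
  atom 4: C, bond orders sum to 3 (valence 4) → 1 H
  atom 5: C, bond orders sum to 2 (valence 4) → 2 H
  atom 6: C, bond orders sum to 1 (valence 4) → 3 H
  atom 7: C, bond orders sum to 3 (valence 4) → 1 H
  atom 8: Br (halogen, monovalent) → 0 H
  atom 9: C, bond orders sum to 3 (valence 4) → 1 H
  atom 10: C, bond orders sum to 4 (valence 4) → 0 H
  atom 11: N, bond orders sum to 3 (valence 3) → 0 H
  atom 12: C, bond orders sum to 3 (valence 4) → 1 H
  atom 13: C, bond orders sum to 2 (valence 4) → 2 H
  atom 14: C, bond orders sum to 1 (valence 4) → 3 H
  atom 15: C, bond orders sum to 2 (valence 4) → 2 H
  atom 16: C, bond orders sum to 3 (valence 4) → 1 H
  atom 17: O, bond orders sum to 1 (valence 2) → 1 H
  atom 18: C, bond orders sum to 2 (valence 4) → 2 H
  atom 19: C, bond orders sum to 2 (valence 4) → 2 H
  atom 20: C, bond orders sum to 2 (valence 4) → 2 H
  atom 21: C, bond orders sum to 3 (valence 4) → 1 H
  atom 22: C, bond orders sum to 2 (valence 4) → 2 H
Totals → C:18, H:30, Br:1, N:1, O:2.

C18H30BrNO2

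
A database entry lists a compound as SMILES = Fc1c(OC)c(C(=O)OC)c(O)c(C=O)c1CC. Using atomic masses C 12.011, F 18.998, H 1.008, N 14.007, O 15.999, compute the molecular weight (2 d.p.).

First, the molecular formula is C12H13FO5 (counting implicit H from valence).
  C: 12 × 12.011 = 144.132
  F: 1 × 18.998 = 18.998
  H: 13 × 1.008 = 13.104
  O: 5 × 15.999 = 79.995
Sum: 12×12.011 + 1×18.998 + 13×1.008 + 5×15.999 = 256.229 → 256.23 g/mol.

256.23 g/mol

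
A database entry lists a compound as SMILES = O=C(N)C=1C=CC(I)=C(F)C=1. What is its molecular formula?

C7H5FINO

Walk through each heavy atom and fill implicit hydrogens from standard valence (C 4, N 3, O 2, S 2, halogen 1):
  atom 1: O, bond orders sum to 2 (valence 2) → 0 H
  atom 2: C, bond orders sum to 4 (valence 4) → 0 H
  atom 3: N, bond orders sum to 1 (valence 3) → 2 H
  atom 4: C, bond orders sum to 4 (valence 4) → 0 H
  atom 5: C, bond orders sum to 3 (valence 4) → 1 H
  atom 6: C, bond orders sum to 3 (valence 4) → 1 H
  atom 7: C, bond orders sum to 4 (valence 4) → 0 H
  atom 8: I (halogen, monovalent) → 0 H
  atom 9: C, bond orders sum to 4 (valence 4) → 0 H
  atom 10: F (halogen, monovalent) → 0 H
  atom 11: C, bond orders sum to 3 (valence 4) → 1 H
Totals → C:7, H:5, F:1, I:1, N:1, O:1.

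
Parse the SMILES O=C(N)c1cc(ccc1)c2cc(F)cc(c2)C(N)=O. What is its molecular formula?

C14H11FN2O2

Walk through each heavy atom and fill implicit hydrogens from standard valence (C 4, N 3, O 2, S 2, halogen 1); for lowercase aromatic atoms, an aromatic c carries 1 H when it has two neighbours and 0 H with three, and aromatic n carries 0 H:
  atom 1: O, bond orders sum to 2 (valence 2) → 0 H
  atom 2: C, bond orders sum to 4 (valence 4) → 0 H
  atom 3: N, bond orders sum to 1 (valence 3) → 2 H
  atom 4: aromatic c, 3 neighbours → 0 H
  atom 5: aromatic c, 2 neighbours → 1 H
  atom 6: aromatic c, 3 neighbours → 0 H
  atom 7: aromatic c, 2 neighbours → 1 H
  atom 8: aromatic c, 2 neighbours → 1 H
  atom 9: aromatic c, 2 neighbours → 1 H
  atom 10: aromatic c, 3 neighbours → 0 H
  atom 11: aromatic c, 2 neighbours → 1 H
  atom 12: aromatic c, 3 neighbours → 0 H
  atom 13: F (halogen, monovalent) → 0 H
  atom 14: aromatic c, 2 neighbours → 1 H
  atom 15: aromatic c, 3 neighbours → 0 H
  atom 16: aromatic c, 2 neighbours → 1 H
  atom 17: C, bond orders sum to 4 (valence 4) → 0 H
  atom 18: N, bond orders sum to 1 (valence 3) → 2 H
  atom 19: O, bond orders sum to 2 (valence 2) → 0 H
Totals → C:14, H:11, F:1, N:2, O:2.
In Hill order: C14H11FN2O2.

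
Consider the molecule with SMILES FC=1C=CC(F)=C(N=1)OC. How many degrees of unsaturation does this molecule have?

4

Molecular formula: C6H5F2NO.
DoU = (2C + 2 + N − H − X) / 2, where X is the halogen count and O/S are ignored.
    = (2·6 + 2 + 1 − 5 − 2) / 2 = 8 / 2 = 4.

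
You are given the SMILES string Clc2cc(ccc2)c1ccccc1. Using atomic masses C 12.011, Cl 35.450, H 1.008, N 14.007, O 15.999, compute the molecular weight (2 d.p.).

188.65 g/mol

First, the molecular formula is C12H9Cl (counting implicit H from valence).
  C: 12 × 12.011 = 144.132
  Cl: 1 × 35.450 = 35.450
  H: 9 × 1.008 = 9.072
Sum: 12×12.011 + 1×35.450 + 9×1.008 = 188.654 → 188.65 g/mol.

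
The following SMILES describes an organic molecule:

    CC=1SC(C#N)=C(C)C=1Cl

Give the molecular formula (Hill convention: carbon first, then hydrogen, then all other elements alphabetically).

C7H6ClNS

Walk through each heavy atom and fill implicit hydrogens from standard valence (C 4, N 3, O 2, S 2, halogen 1):
  atom 1: C, bond orders sum to 1 (valence 4) → 3 H
  atom 2: C, bond orders sum to 4 (valence 4) → 0 H
  atom 3: S, bond orders sum to 2 (valence 2) → 0 H
  atom 4: C, bond orders sum to 4 (valence 4) → 0 H
  atom 5: C, bond orders sum to 4 (valence 4) → 0 H
  atom 6: N, bond orders sum to 3 (valence 3) → 0 H
  atom 7: C, bond orders sum to 4 (valence 4) → 0 H
  atom 8: C, bond orders sum to 1 (valence 4) → 3 H
  atom 9: C, bond orders sum to 4 (valence 4) → 0 H
  atom 10: Cl (halogen, monovalent) → 0 H
Totals → C:7, H:6, Cl:1, N:1, S:1.
In Hill order: C7H6ClNS.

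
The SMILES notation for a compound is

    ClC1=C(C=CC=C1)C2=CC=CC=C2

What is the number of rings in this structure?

In SMILES, each pair of matching ring-closure digits denotes one ring-closing bond; the number of such bonds equals the number of independent rings.
Ring-closure bonds here: 2.

2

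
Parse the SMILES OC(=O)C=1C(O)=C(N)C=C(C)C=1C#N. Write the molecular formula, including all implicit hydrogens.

Walk through each heavy atom and fill implicit hydrogens from standard valence (C 4, N 3, O 2, S 2, halogen 1):
  atom 1: O, bond orders sum to 1 (valence 2) → 1 H
  atom 2: C, bond orders sum to 4 (valence 4) → 0 H
  atom 3: O, bond orders sum to 2 (valence 2) → 0 H
  atom 4: C, bond orders sum to 4 (valence 4) → 0 H
  atom 5: C, bond orders sum to 4 (valence 4) → 0 H
  atom 6: O, bond orders sum to 1 (valence 2) → 1 H
  atom 7: C, bond orders sum to 4 (valence 4) → 0 H
  atom 8: N, bond orders sum to 1 (valence 3) → 2 H
  atom 9: C, bond orders sum to 3 (valence 4) → 1 H
  atom 10: C, bond orders sum to 4 (valence 4) → 0 H
  atom 11: C, bond orders sum to 1 (valence 4) → 3 H
  atom 12: C, bond orders sum to 4 (valence 4) → 0 H
  atom 13: C, bond orders sum to 4 (valence 4) → 0 H
  atom 14: N, bond orders sum to 3 (valence 3) → 0 H
Totals → C:9, H:8, N:2, O:3.

C9H8N2O3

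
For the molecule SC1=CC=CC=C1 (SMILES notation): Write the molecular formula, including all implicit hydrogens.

C6H6S

Walk through each heavy atom and fill implicit hydrogens from standard valence (C 4, N 3, O 2, S 2, halogen 1):
  atom 1: S, bond orders sum to 1 (valence 2) → 1 H
  atom 2: C, bond orders sum to 4 (valence 4) → 0 H
  atom 3: C, bond orders sum to 3 (valence 4) → 1 H
  atom 4: C, bond orders sum to 3 (valence 4) → 1 H
  atom 5: C, bond orders sum to 3 (valence 4) → 1 H
  atom 6: C, bond orders sum to 3 (valence 4) → 1 H
  atom 7: C, bond orders sum to 3 (valence 4) → 1 H
Totals → C:6, H:6, S:1.
In Hill order: C6H6S.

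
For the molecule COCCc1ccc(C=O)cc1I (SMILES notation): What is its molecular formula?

C10H11IO2

Walk through each heavy atom and fill implicit hydrogens from standard valence (C 4, N 3, O 2, S 2, halogen 1); for lowercase aromatic atoms, an aromatic c carries 1 H when it has two neighbours and 0 H with three, and aromatic n carries 0 H:
  atom 1: C, bond orders sum to 1 (valence 4) → 3 H
  atom 2: O, bond orders sum to 2 (valence 2) → 0 H
  atom 3: C, bond orders sum to 2 (valence 4) → 2 H
  atom 4: C, bond orders sum to 2 (valence 4) → 2 H
  atom 5: aromatic c, 3 neighbours → 0 H
  atom 6: aromatic c, 2 neighbours → 1 H
  atom 7: aromatic c, 2 neighbours → 1 H
  atom 8: aromatic c, 3 neighbours → 0 H
  atom 9: C, bond orders sum to 3 (valence 4) → 1 H
  atom 10: O, bond orders sum to 2 (valence 2) → 0 H
  atom 11: aromatic c, 2 neighbours → 1 H
  atom 12: aromatic c, 3 neighbours → 0 H
  atom 13: I (halogen, monovalent) → 0 H
Totals → C:10, H:11, I:1, O:2.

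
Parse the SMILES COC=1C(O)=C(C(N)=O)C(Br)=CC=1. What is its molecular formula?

C8H8BrNO3

Walk through each heavy atom and fill implicit hydrogens from standard valence (C 4, N 3, O 2, S 2, halogen 1):
  atom 1: C, bond orders sum to 1 (valence 4) → 3 H
  atom 2: O, bond orders sum to 2 (valence 2) → 0 H
  atom 3: C, bond orders sum to 4 (valence 4) → 0 H
  atom 4: C, bond orders sum to 4 (valence 4) → 0 H
  atom 5: O, bond orders sum to 1 (valence 2) → 1 H
  atom 6: C, bond orders sum to 4 (valence 4) → 0 H
  atom 7: C, bond orders sum to 4 (valence 4) → 0 H
  atom 8: N, bond orders sum to 1 (valence 3) → 2 H
  atom 9: O, bond orders sum to 2 (valence 2) → 0 H
  atom 10: C, bond orders sum to 4 (valence 4) → 0 H
  atom 11: Br (halogen, monovalent) → 0 H
  atom 12: C, bond orders sum to 3 (valence 4) → 1 H
  atom 13: C, bond orders sum to 3 (valence 4) → 1 H
Totals → C:8, H:8, Br:1, N:1, O:3.
In Hill order: C8H8BrNO3.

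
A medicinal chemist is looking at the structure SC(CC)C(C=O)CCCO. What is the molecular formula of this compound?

C8H16O2S

Walk through each heavy atom and fill implicit hydrogens from standard valence (C 4, N 3, O 2, S 2, halogen 1):
  atom 1: S, bond orders sum to 1 (valence 2) → 1 H
  atom 2: C, bond orders sum to 3 (valence 4) → 1 H
  atom 3: C, bond orders sum to 2 (valence 4) → 2 H
  atom 4: C, bond orders sum to 1 (valence 4) → 3 H
  atom 5: C, bond orders sum to 3 (valence 4) → 1 H
  atom 6: C, bond orders sum to 3 (valence 4) → 1 H
  atom 7: O, bond orders sum to 2 (valence 2) → 0 H
  atom 8: C, bond orders sum to 2 (valence 4) → 2 H
  atom 9: C, bond orders sum to 2 (valence 4) → 2 H
  atom 10: C, bond orders sum to 2 (valence 4) → 2 H
  atom 11: O, bond orders sum to 1 (valence 2) → 1 H
Totals → C:8, H:16, O:2, S:1.
In Hill order: C8H16O2S.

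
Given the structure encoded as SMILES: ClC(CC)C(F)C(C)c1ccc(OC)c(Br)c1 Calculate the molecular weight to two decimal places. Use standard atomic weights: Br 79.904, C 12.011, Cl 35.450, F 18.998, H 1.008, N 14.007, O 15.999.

First, the molecular formula is C13H17BrClFO (counting implicit H from valence).
  Br: 1 × 79.904 = 79.904
  C: 13 × 12.011 = 156.143
  Cl: 1 × 35.450 = 35.450
  F: 1 × 18.998 = 18.998
  H: 17 × 1.008 = 17.136
  O: 1 × 15.999 = 15.999
Sum: 1×79.904 + 13×12.011 + 1×35.450 + 1×18.998 + 17×1.008 + 1×15.999 = 323.630 → 323.63 g/mol.

323.63 g/mol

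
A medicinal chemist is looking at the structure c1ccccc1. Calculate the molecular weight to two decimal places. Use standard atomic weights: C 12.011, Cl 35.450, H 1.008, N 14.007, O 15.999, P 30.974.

First, the molecular formula is C6H6 (counting implicit H from valence).
  C: 6 × 12.011 = 72.066
  H: 6 × 1.008 = 6.048
Sum: 6×12.011 + 6×1.008 = 78.114 → 78.11 g/mol.

78.11 g/mol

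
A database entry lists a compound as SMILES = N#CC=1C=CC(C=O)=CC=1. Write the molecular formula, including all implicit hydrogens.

C8H5NO

Walk through each heavy atom and fill implicit hydrogens from standard valence (C 4, N 3, O 2, S 2, halogen 1):
  atom 1: N, bond orders sum to 3 (valence 3) → 0 H
  atom 2: C, bond orders sum to 4 (valence 4) → 0 H
  atom 3: C, bond orders sum to 4 (valence 4) → 0 H
  atom 4: C, bond orders sum to 3 (valence 4) → 1 H
  atom 5: C, bond orders sum to 3 (valence 4) → 1 H
  atom 6: C, bond orders sum to 4 (valence 4) → 0 H
  atom 7: C, bond orders sum to 3 (valence 4) → 1 H
  atom 8: O, bond orders sum to 2 (valence 2) → 0 H
  atom 9: C, bond orders sum to 3 (valence 4) → 1 H
  atom 10: C, bond orders sum to 3 (valence 4) → 1 H
Totals → C:8, H:5, N:1, O:1.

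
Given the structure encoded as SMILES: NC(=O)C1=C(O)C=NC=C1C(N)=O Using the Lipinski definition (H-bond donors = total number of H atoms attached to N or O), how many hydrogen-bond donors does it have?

Donors: find every N or O and count the H atoms it carries.
  atom 1 (N): bond orders sum to 1 → 2 H
  atom 3 (O): bond orders sum to 2 → 0 H
  atom 6 (O): bond orders sum to 1 → 1 H
  atom 8 (N): bond orders sum to 3 → 0 H
  atom 12 (N): bond orders sum to 1 → 2 H
  atom 13 (O): bond orders sum to 2 → 0 H
Lipinski HBD = 5.

5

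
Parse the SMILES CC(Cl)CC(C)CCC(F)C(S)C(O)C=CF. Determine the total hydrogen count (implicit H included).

Walk through each heavy atom and fill implicit hydrogens from standard valence (C 4, N 3, O 2, S 2, halogen 1):
  atom 1: C, bond orders sum to 1 (valence 4) → 3 H
  atom 2: C, bond orders sum to 3 (valence 4) → 1 H
  atom 3: Cl (halogen, monovalent) → 0 H
  atom 4: C, bond orders sum to 2 (valence 4) → 2 H
  atom 5: C, bond orders sum to 3 (valence 4) → 1 H
  atom 6: C, bond orders sum to 1 (valence 4) → 3 H
  atom 7: C, bond orders sum to 2 (valence 4) → 2 H
  atom 8: C, bond orders sum to 2 (valence 4) → 2 H
  atom 9: C, bond orders sum to 3 (valence 4) → 1 H
  atom 10: F (halogen, monovalent) → 0 H
  atom 11: C, bond orders sum to 3 (valence 4) → 1 H
  atom 12: S, bond orders sum to 1 (valence 2) → 1 H
  atom 13: C, bond orders sum to 3 (valence 4) → 1 H
  atom 14: O, bond orders sum to 1 (valence 2) → 1 H
  atom 15: C, bond orders sum to 3 (valence 4) → 1 H
  atom 16: C, bond orders sum to 3 (valence 4) → 1 H
  atom 17: F (halogen, monovalent) → 0 H
Total hydrogens: 21.

21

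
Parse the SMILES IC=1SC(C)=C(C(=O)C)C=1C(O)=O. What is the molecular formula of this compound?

C8H7IO3S

Walk through each heavy atom and fill implicit hydrogens from standard valence (C 4, N 3, O 2, S 2, halogen 1):
  atom 1: I (halogen, monovalent) → 0 H
  atom 2: C, bond orders sum to 4 (valence 4) → 0 H
  atom 3: S, bond orders sum to 2 (valence 2) → 0 H
  atom 4: C, bond orders sum to 4 (valence 4) → 0 H
  atom 5: C, bond orders sum to 1 (valence 4) → 3 H
  atom 6: C, bond orders sum to 4 (valence 4) → 0 H
  atom 7: C, bond orders sum to 4 (valence 4) → 0 H
  atom 8: O, bond orders sum to 2 (valence 2) → 0 H
  atom 9: C, bond orders sum to 1 (valence 4) → 3 H
  atom 10: C, bond orders sum to 4 (valence 4) → 0 H
  atom 11: C, bond orders sum to 4 (valence 4) → 0 H
  atom 12: O, bond orders sum to 1 (valence 2) → 1 H
  atom 13: O, bond orders sum to 2 (valence 2) → 0 H
Totals → C:8, H:7, I:1, O:3, S:1.
In Hill order: C8H7IO3S.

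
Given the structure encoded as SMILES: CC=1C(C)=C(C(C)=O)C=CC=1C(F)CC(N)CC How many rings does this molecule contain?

In SMILES, each pair of matching ring-closure digits denotes one ring-closing bond; the number of such bonds equals the number of independent rings.
Ring-closure bonds here: 1.

1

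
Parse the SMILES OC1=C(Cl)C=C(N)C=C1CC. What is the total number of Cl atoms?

Scan the SMILES for Cl atoms (remember two-letter symbols like Cl and Br are single atoms).
Chlorine count: 1.

1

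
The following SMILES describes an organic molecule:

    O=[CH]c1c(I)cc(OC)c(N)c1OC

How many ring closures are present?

In SMILES, each pair of matching ring-closure digits denotes one ring-closing bond; the number of such bonds equals the number of independent rings.
Ring-closure bonds here: 1.

1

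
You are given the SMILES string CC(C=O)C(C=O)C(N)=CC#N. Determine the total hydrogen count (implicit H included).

Walk through each heavy atom and fill implicit hydrogens from standard valence (C 4, N 3, O 2, S 2, halogen 1):
  atom 1: C, bond orders sum to 1 (valence 4) → 3 H
  atom 2: C, bond orders sum to 3 (valence 4) → 1 H
  atom 3: C, bond orders sum to 3 (valence 4) → 1 H
  atom 4: O, bond orders sum to 2 (valence 2) → 0 H
  atom 5: C, bond orders sum to 3 (valence 4) → 1 H
  atom 6: C, bond orders sum to 3 (valence 4) → 1 H
  atom 7: O, bond orders sum to 2 (valence 2) → 0 H
  atom 8: C, bond orders sum to 4 (valence 4) → 0 H
  atom 9: N, bond orders sum to 1 (valence 3) → 2 H
  atom 10: C, bond orders sum to 3 (valence 4) → 1 H
  atom 11: C, bond orders sum to 4 (valence 4) → 0 H
  atom 12: N, bond orders sum to 3 (valence 3) → 0 H
Total hydrogens: 10.

10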